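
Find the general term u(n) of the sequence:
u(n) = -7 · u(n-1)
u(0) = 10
Pure geometric recurrence with ratio -7.
By induction u(n) = u(0) · (-7)^n = 10 \left(-7\right)^{n}.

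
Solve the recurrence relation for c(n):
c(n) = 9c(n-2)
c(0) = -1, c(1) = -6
Characteristic equation: x² - 9 = 0, which factors as (x - (-3))(x - (3)) = 0.
Roots r₁ = -3, r₂ = 3 (distinct).
General solution: c(n) = A·(-3)^n + B·(3)^n.
From c(0) = -1: A + B = -1.
From c(1) = -6: -3A + 3B = -6.
Solving: A = \frac{1}{2}, B = - \frac{3}{2}.
So c(n) = \frac{\left(-3\right)^{n}}{2} - \frac{3 \cdot 3^{n}}{2}.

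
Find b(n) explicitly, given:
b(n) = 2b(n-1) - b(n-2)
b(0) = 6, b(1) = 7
Characteristic equation: x² - 2x + 1 = 0, which is (x - (1))².
Repeated root r = 1.
General solution: b(n) = (A + Bn)·(1)^n.
From b(0) = 6: A = 6.
From b(1) = 7: (A + B)·(1) = 7 ⇒ B = 1.
So b(n) = \left(n + 6\right) \cdot (1)^n.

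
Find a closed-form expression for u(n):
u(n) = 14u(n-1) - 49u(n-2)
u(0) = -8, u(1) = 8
Characteristic equation: x² - 14x + 49 = 0, which is (x - (7))².
Repeated root r = 7.
General solution: u(n) = (A + Bn)·(7)^n.
From u(0) = -8: A = -8.
From u(1) = 8: (A + B)·(7) = 8 ⇒ B = \frac{64}{7}.
So u(n) = \left(\frac{64 n}{7} - 8\right) \cdot (7)^n.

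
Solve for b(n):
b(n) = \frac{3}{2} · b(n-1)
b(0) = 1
Pure geometric recurrence with ratio \frac{3}{2}.
By induction b(n) = b(0) · (\frac{3}{2})^n = \left(\frac{3}{2}\right)^{n}.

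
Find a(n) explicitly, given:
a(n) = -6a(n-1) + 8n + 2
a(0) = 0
First-order linear with linear forcing.
Homogeneous solution: a_h(n) = A·(-6)^n.
Try particular a_p(n) = pn + q. Substituting:
  pn + q = -6(p(n-1) + q) + 8n + 2.
Matching the n-coefficient: p = -6p + 8 ⇒ p = \frac{8}{7}.
Matching constants: q = 6p - 6q + 2 ⇒ q = \frac{62}{49}.
General: a(n) = A·(-6)^n + \frac{8 n}{7} + \frac{62}{49}.
Apply a(0) = 0: A + \frac{62}{49} = 0 ⇒ A = - \frac{62}{49}.
So a(n) = - \frac{62 \left(-6\right)^{n}}{49} + \frac{8 n}{7} + \frac{62}{49}.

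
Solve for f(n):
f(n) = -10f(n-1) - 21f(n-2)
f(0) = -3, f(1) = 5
Characteristic equation: x² + 10x + 21 = 0, which factors as (x - (-7))(x - (-3)) = 0.
Roots r₁ = -7, r₂ = -3 (distinct).
General solution: f(n) = A·(-7)^n + B·(-3)^n.
From f(0) = -3: A + B = -3.
From f(1) = 5: -7A - 3B = 5.
Solving: A = 1, B = -4.
So f(n) = - 4 \left(-3\right)^{n} + \left(-7\right)^{n}.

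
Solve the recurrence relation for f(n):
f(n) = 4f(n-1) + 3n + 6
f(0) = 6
First-order linear with linear forcing.
Homogeneous solution: f_h(n) = A·(4)^n.
Try particular f_p(n) = pn + q. Substituting:
  pn + q = 4(p(n-1) + q) + 3n + 6.
Matching the n-coefficient: p = 4p + 3 ⇒ p = -1.
Matching constants: q = -4p + 4q + 6 ⇒ q = - \frac{10}{3}.
General: f(n) = A·(4)^n - n - \frac{10}{3}.
Apply f(0) = 6: A - \frac{10}{3} = 6 ⇒ A = \frac{28}{3}.
So f(n) = \frac{28 \cdot 4^{n}}{3} - n - \frac{10}{3}.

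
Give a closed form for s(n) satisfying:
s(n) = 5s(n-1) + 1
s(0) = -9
First-order linear non-homogeneous.
Homogeneous solution: s_h(n) = A·(5)^n.
Try constant particular solution s_p = K: K = 5K + 1 ⇒ K = - \frac{1}{4}.
General: s(n) = A·(5)^n - \frac{1}{4}.
Apply s(0) = -9: A - \frac{1}{4} = -9 ⇒ A = - \frac{35}{4}.
So s(n) = - \frac{35 \cdot 5^{n}}{4} - \frac{1}{4}.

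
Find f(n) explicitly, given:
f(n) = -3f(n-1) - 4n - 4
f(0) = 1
First-order linear with linear forcing.
Homogeneous solution: f_h(n) = A·(-3)^n.
Try particular f_p(n) = pn + q. Substituting:
  pn + q = -3(p(n-1) + q) - 4n - 4.
Matching the n-coefficient: p = -3p - 4 ⇒ p = -1.
Matching constants: q = 3p - 3q - 4 ⇒ q = - \frac{7}{4}.
General: f(n) = A·(-3)^n - n - \frac{7}{4}.
Apply f(0) = 1: A - \frac{7}{4} = 1 ⇒ A = \frac{11}{4}.
So f(n) = \frac{11 \left(-3\right)^{n}}{4} - n - \frac{7}{4}.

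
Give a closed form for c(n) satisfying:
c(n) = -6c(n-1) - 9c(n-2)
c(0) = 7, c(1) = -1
Characteristic equation: x² + 6x + 9 = 0, which is (x - (-3))².
Repeated root r = -3.
General solution: c(n) = (A + Bn)·(-3)^n.
From c(0) = 7: A = 7.
From c(1) = -1: (A + B)·(-3) = -1 ⇒ B = - \frac{20}{3}.
So c(n) = \left(7 - \frac{20 n}{3}\right) \cdot (-3)^n.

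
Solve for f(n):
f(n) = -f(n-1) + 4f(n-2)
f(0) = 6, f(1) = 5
Characteristic equation: x² + x - 4 = 0.
Discriminant Δ = (-1)² + 4·(4) = 17.
Roots r₁,₂ = (-1 ± √17)/2, so r₁ = - \frac{1}{2} + \frac{\sqrt{17}}{2}, r₂ = - \frac{\sqrt{17}}{2} - \frac{1}{2}.
General solution: f(n) = A·r₁^n + B·r₂^n.
From the initial conditions, A + B = 6 and r₁A + r₂B = 5.
Since r₁ - r₂ = √17: A = (5 - (6)r₂)/√17 = \frac{8 \sqrt{17}}{17} + 3, and B = 6 - A = 3 - \frac{8 \sqrt{17}}{17}.
So f(n) = \left(\frac{8 \sqrt{17}}{17} + 3\right)\left(- \frac{1}{2} + \frac{\sqrt{17}}{2}\right)^n + \left(3 - \frac{8 \sqrt{17}}{17}\right)\left(- \frac{\sqrt{17}}{2} - \frac{1}{2}\right)^n.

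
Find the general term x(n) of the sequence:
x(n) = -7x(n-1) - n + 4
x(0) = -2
First-order linear with linear forcing.
Homogeneous solution: x_h(n) = A·(-7)^n.
Try particular x_p(n) = pn + q. Substituting:
  pn + q = -7(p(n-1) + q) - n + 4.
Matching the n-coefficient: p = -7p - 1 ⇒ p = - \frac{1}{8}.
Matching constants: q = 7p - 7q + 4 ⇒ q = \frac{25}{64}.
General: x(n) = A·(-7)^n - \frac{n}{8} + \frac{25}{64}.
Apply x(0) = -2: A + \frac{25}{64} = -2 ⇒ A = - \frac{153}{64}.
So x(n) = - \frac{153 \left(-7\right)^{n}}{64} - \frac{n}{8} + \frac{25}{64}.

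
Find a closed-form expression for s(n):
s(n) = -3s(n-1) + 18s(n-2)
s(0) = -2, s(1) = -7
Characteristic equation: x² + 3x - 18 = 0, which factors as (x - (3))(x - (-6)) = 0.
Roots r₁ = 3, r₂ = -6 (distinct).
General solution: s(n) = A·(3)^n + B·(-6)^n.
From s(0) = -2: A + B = -2.
From s(1) = -7: 3A - 6B = -7.
Solving: A = - \frac{19}{9}, B = \frac{1}{9}.
So s(n) = \frac{\left(-6\right)^{n}}{9} - \frac{19 \cdot 3^{n}}{9}.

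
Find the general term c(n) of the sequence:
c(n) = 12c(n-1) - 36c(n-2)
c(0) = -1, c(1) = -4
Characteristic equation: x² - 12x + 36 = 0, which is (x - (6))².
Repeated root r = 6.
General solution: c(n) = (A + Bn)·(6)^n.
From c(0) = -1: A = -1.
From c(1) = -4: (A + B)·(6) = -4 ⇒ B = \frac{1}{3}.
So c(n) = \left(\frac{n}{3} - 1\right) \cdot (6)^n.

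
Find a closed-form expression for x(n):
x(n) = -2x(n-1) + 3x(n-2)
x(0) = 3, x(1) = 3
Characteristic equation: x² + 2x - 3 = 0, which factors as (x - (1))(x - (-3)) = 0.
Roots r₁ = 1, r₂ = -3 (distinct).
General solution: x(n) = A·(1)^n + B·(-3)^n.
From x(0) = 3: A + B = 3.
From x(1) = 3: A - 3B = 3.
Solving: A = 3, B = 0.
So x(n) = 3.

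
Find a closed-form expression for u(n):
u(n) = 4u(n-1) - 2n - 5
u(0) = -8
First-order linear with linear forcing.
Homogeneous solution: u_h(n) = A·(4)^n.
Try particular u_p(n) = pn + q. Substituting:
  pn + q = 4(p(n-1) + q) - 2n - 5.
Matching the n-coefficient: p = 4p - 2 ⇒ p = \frac{2}{3}.
Matching constants: q = -4p + 4q - 5 ⇒ q = \frac{23}{9}.
General: u(n) = A·(4)^n + \frac{2 n}{3} + \frac{23}{9}.
Apply u(0) = -8: A + \frac{23}{9} = -8 ⇒ A = - \frac{95}{9}.
So u(n) = - \frac{95 \cdot 4^{n}}{9} + \frac{2 n}{3} + \frac{23}{9}.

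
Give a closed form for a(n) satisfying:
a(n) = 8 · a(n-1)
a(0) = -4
Pure geometric recurrence with ratio 8.
By induction a(n) = a(0) · (8)^n = - 4 \cdot 8^{n}.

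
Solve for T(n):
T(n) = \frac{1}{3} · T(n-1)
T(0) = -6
Pure geometric recurrence with ratio \frac{1}{3}.
By induction T(n) = T(0) · (\frac{1}{3})^n = - 6 \cdot 3^{- n}.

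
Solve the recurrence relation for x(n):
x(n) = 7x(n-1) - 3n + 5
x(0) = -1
First-order linear with linear forcing.
Homogeneous solution: x_h(n) = A·(7)^n.
Try particular x_p(n) = pn + q. Substituting:
  pn + q = 7(p(n-1) + q) - 3n + 5.
Matching the n-coefficient: p = 7p - 3 ⇒ p = \frac{1}{2}.
Matching constants: q = -7p + 7q + 5 ⇒ q = - \frac{1}{4}.
General: x(n) = A·(7)^n + \frac{n}{2} - \frac{1}{4}.
Apply x(0) = -1: A - \frac{1}{4} = -1 ⇒ A = - \frac{3}{4}.
So x(n) = - \frac{3 \cdot 7^{n}}{4} + \frac{n}{2} - \frac{1}{4}.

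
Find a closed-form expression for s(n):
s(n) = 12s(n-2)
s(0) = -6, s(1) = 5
Characteristic equation: x² - 12 = 0.
Discriminant Δ = (0)² + 4·(12) = 48.
Roots r₁,₂ = (0 ± √48)/2, so r₁ = 2 \sqrt{3}, r₂ = - 2 \sqrt{3}.
General solution: s(n) = A·r₁^n + B·r₂^n.
From the initial conditions, A + B = -6 and r₁A + r₂B = 5.
Since r₁ - r₂ = √48: A = (5 - (-6)r₂)/√48 = -3 + \frac{5 \sqrt{3}}{12}, and B = -6 - A = -3 - \frac{5 \sqrt{3}}{12}.
So s(n) = \left(-3 + \frac{5 \sqrt{3}}{12}\right)\left(2 \sqrt{3}\right)^n + \left(-3 - \frac{5 \sqrt{3}}{12}\right)\left(- 2 \sqrt{3}\right)^n.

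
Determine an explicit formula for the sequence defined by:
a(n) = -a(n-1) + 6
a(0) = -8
First-order linear non-homogeneous.
Homogeneous solution: a_h(n) = A·(-1)^n.
Try constant particular solution a_p = K: K = -K + 6 ⇒ K = 3.
General: a(n) = A·(-1)^n + 3.
Apply a(0) = -8: A + 3 = -8 ⇒ A = -11.
So a(n) = 3 - 11 \left(-1\right)^{n}.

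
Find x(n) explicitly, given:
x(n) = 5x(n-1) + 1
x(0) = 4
First-order linear non-homogeneous.
Homogeneous solution: x_h(n) = A·(5)^n.
Try constant particular solution x_p = K: K = 5K + 1 ⇒ K = - \frac{1}{4}.
General: x(n) = A·(5)^n - \frac{1}{4}.
Apply x(0) = 4: A - \frac{1}{4} = 4 ⇒ A = \frac{17}{4}.
So x(n) = \frac{17 \cdot 5^{n}}{4} - \frac{1}{4}.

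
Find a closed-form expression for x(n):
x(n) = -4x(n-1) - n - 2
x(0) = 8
First-order linear with linear forcing.
Homogeneous solution: x_h(n) = A·(-4)^n.
Try particular x_p(n) = pn + q. Substituting:
  pn + q = -4(p(n-1) + q) - n - 2.
Matching the n-coefficient: p = -4p - 1 ⇒ p = - \frac{1}{5}.
Matching constants: q = 4p - 4q - 2 ⇒ q = - \frac{14}{25}.
General: x(n) = A·(-4)^n - \frac{n}{5} - \frac{14}{25}.
Apply x(0) = 8: A - \frac{14}{25} = 8 ⇒ A = \frac{214}{25}.
So x(n) = \frac{214 \left(-4\right)^{n}}{25} - \frac{n}{5} - \frac{14}{25}.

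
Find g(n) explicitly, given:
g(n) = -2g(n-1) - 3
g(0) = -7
First-order linear non-homogeneous.
Homogeneous solution: g_h(n) = A·(-2)^n.
Try constant particular solution g_p = K: K = -2K - 3 ⇒ K = -1.
General: g(n) = A·(-2)^n - 1.
Apply g(0) = -7: A - 1 = -7 ⇒ A = -6.
So g(n) = - 6 \left(-2\right)^{n} - 1.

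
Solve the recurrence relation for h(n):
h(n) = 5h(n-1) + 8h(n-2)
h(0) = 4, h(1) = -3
Characteristic equation: x² - 5x - 8 = 0.
Discriminant Δ = (5)² + 4·(8) = 57.
Roots r₁,₂ = (5 ± √57)/2, so r₁ = \frac{5}{2} + \frac{\sqrt{57}}{2}, r₂ = \frac{5}{2} - \frac{\sqrt{57}}{2}.
General solution: h(n) = A·r₁^n + B·r₂^n.
From the initial conditions, A + B = 4 and r₁A + r₂B = -3.
Since r₁ - r₂ = √57: A = (-3 - (4)r₂)/√57 = 2 - \frac{13 \sqrt{57}}{57}, and B = 4 - A = \frac{13 \sqrt{57}}{57} + 2.
So h(n) = \left(2 - \frac{13 \sqrt{57}}{57}\right)\left(\frac{5}{2} + \frac{\sqrt{57}}{2}\right)^n + \left(\frac{13 \sqrt{57}}{57} + 2\right)\left(\frac{5}{2} - \frac{\sqrt{57}}{2}\right)^n.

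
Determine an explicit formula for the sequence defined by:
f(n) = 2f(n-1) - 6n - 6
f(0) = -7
First-order linear with linear forcing.
Homogeneous solution: f_h(n) = A·(2)^n.
Try particular f_p(n) = pn + q. Substituting:
  pn + q = 2(p(n-1) + q) - 6n - 6.
Matching the n-coefficient: p = 2p - 6 ⇒ p = 6.
Matching constants: q = -2p + 2q - 6 ⇒ q = 18.
General: f(n) = A·(2)^n + 6 n + 18.
Apply f(0) = -7: A + 18 = -7 ⇒ A = -25.
So f(n) = - 25 \cdot 2^{n} + 6 n + 18.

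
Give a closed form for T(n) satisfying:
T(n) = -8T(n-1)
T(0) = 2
This is a homogeneous first-order recurrence with ratio -8.
By induction T(n) = T(0) · (-8)^n = 2 \left(-8\right)^{n}.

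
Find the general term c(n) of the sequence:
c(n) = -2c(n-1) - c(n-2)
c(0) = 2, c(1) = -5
Characteristic equation: x² + 2x + 1 = 0, which is (x - (-1))².
Repeated root r = -1.
General solution: c(n) = (A + Bn)·(-1)^n.
From c(0) = 2: A = 2.
From c(1) = -5: (A + B)·(-1) = -5 ⇒ B = 3.
So c(n) = \left(3 n + 2\right) \cdot (-1)^n.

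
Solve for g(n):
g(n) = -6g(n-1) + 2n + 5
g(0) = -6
First-order linear with linear forcing.
Homogeneous solution: g_h(n) = A·(-6)^n.
Try particular g_p(n) = pn + q. Substituting:
  pn + q = -6(p(n-1) + q) + 2n + 5.
Matching the n-coefficient: p = -6p + 2 ⇒ p = \frac{2}{7}.
Matching constants: q = 6p - 6q + 5 ⇒ q = \frac{47}{49}.
General: g(n) = A·(-6)^n + \frac{2 n}{7} + \frac{47}{49}.
Apply g(0) = -6: A + \frac{47}{49} = -6 ⇒ A = - \frac{341}{49}.
So g(n) = - \frac{341 \left(-6\right)^{n}}{49} + \frac{2 n}{7} + \frac{47}{49}.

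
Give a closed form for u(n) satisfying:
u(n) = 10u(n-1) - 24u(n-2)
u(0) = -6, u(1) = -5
Characteristic equation: x² - 10x + 24 = 0, which factors as (x - (6))(x - (4)) = 0.
Roots r₁ = 6, r₂ = 4 (distinct).
General solution: u(n) = A·(6)^n + B·(4)^n.
From u(0) = -6: A + B = -6.
From u(1) = -5: 6A + 4B = -5.
Solving: A = \frac{19}{2}, B = - \frac{31}{2}.
So u(n) = - \frac{31 \cdot 4^{n}}{2} + \frac{19 \cdot 6^{n}}{2}.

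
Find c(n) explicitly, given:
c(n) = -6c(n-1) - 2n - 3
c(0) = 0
First-order linear with linear forcing.
Homogeneous solution: c_h(n) = A·(-6)^n.
Try particular c_p(n) = pn + q. Substituting:
  pn + q = -6(p(n-1) + q) - 2n - 3.
Matching the n-coefficient: p = -6p - 2 ⇒ p = - \frac{2}{7}.
Matching constants: q = 6p - 6q - 3 ⇒ q = - \frac{33}{49}.
General: c(n) = A·(-6)^n - \frac{2 n}{7} - \frac{33}{49}.
Apply c(0) = 0: A - \frac{33}{49} = 0 ⇒ A = \frac{33}{49}.
So c(n) = \frac{33 \left(-6\right)^{n}}{49} - \frac{2 n}{7} - \frac{33}{49}.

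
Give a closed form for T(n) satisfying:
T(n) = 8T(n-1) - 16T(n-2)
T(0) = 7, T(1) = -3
Characteristic equation: x² - 8x + 16 = 0, which is (x - (4))².
Repeated root r = 4.
General solution: T(n) = (A + Bn)·(4)^n.
From T(0) = 7: A = 7.
From T(1) = -3: (A + B)·(4) = -3 ⇒ B = - \frac{31}{4}.
So T(n) = \left(7 - \frac{31 n}{4}\right) \cdot (4)^n.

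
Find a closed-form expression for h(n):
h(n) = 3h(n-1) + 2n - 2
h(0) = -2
First-order linear with linear forcing.
Homogeneous solution: h_h(n) = A·(3)^n.
Try particular h_p(n) = pn + q. Substituting:
  pn + q = 3(p(n-1) + q) + 2n - 2.
Matching the n-coefficient: p = 3p + 2 ⇒ p = -1.
Matching constants: q = -3p + 3q - 2 ⇒ q = - \frac{1}{2}.
General: h(n) = A·(3)^n - n - \frac{1}{2}.
Apply h(0) = -2: A - \frac{1}{2} = -2 ⇒ A = - \frac{3}{2}.
So h(n) = - \frac{3 \cdot 3^{n}}{2} - n - \frac{1}{2}.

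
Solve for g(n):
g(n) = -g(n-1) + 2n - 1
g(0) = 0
First-order linear with linear forcing.
Homogeneous solution: g_h(n) = A·(-1)^n.
Try particular g_p(n) = pn + q. Substituting:
  pn + q = -(p(n-1) + q) + 2n - 1.
Matching the n-coefficient: p = -p + 2 ⇒ p = 1.
Matching constants: q = p - q - 1 ⇒ q = 0.
General: g(n) = A·(-1)^n + n + 0.
Apply g(0) = 0: A + 0 = 0 ⇒ A = 0.
So g(n) = n.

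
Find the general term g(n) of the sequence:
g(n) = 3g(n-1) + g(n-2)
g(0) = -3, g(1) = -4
Characteristic equation: x² - 3x - 1 = 0.
Discriminant Δ = (3)² + 4·(1) = 13.
Roots r₁,₂ = (3 ± √13)/2, so r₁ = \frac{3}{2} + \frac{\sqrt{13}}{2}, r₂ = \frac{3}{2} - \frac{\sqrt{13}}{2}.
General solution: g(n) = A·r₁^n + B·r₂^n.
From the initial conditions, A + B = -3 and r₁A + r₂B = -4.
Since r₁ - r₂ = √13: A = (-4 - (-3)r₂)/√13 = - \frac{3}{2} + \frac{\sqrt{13}}{26}, and B = -3 - A = - \frac{3}{2} - \frac{\sqrt{13}}{26}.
So g(n) = \left(- \frac{3}{2} + \frac{\sqrt{13}}{26}\right)\left(\frac{3}{2} + \frac{\sqrt{13}}{2}\right)^n + \left(- \frac{3}{2} - \frac{\sqrt{13}}{26}\right)\left(\frac{3}{2} - \frac{\sqrt{13}}{2}\right)^n.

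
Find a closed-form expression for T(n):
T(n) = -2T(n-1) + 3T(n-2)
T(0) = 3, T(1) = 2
Characteristic equation: x² + 2x - 3 = 0, which factors as (x - (1))(x - (-3)) = 0.
Roots r₁ = 1, r₂ = -3 (distinct).
General solution: T(n) = A·(1)^n + B·(-3)^n.
From T(0) = 3: A + B = 3.
From T(1) = 2: A - 3B = 2.
Solving: A = \frac{11}{4}, B = \frac{1}{4}.
So T(n) = \frac{\left(-3\right)^{n}}{4} + \frac{11}{4}.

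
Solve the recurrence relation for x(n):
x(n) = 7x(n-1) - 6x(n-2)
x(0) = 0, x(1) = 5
Characteristic equation: x² - 7x + 6 = 0, which factors as (x - (1))(x - (6)) = 0.
Roots r₁ = 1, r₂ = 6 (distinct).
General solution: x(n) = A·(1)^n + B·(6)^n.
From x(0) = 0: A + B = 0.
From x(1) = 5: A + 6B = 5.
Solving: A = -1, B = 1.
So x(n) = 6^{n} - 1.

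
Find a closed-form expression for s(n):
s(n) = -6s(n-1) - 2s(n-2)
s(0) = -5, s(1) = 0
Characteristic equation: x² + 6x + 2 = 0.
Discriminant Δ = (-6)² + 4·(-2) = 28.
Roots r₁,₂ = (-6 ± √28)/2, so r₁ = -3 + \sqrt{7}, r₂ = -3 - \sqrt{7}.
General solution: s(n) = A·r₁^n + B·r₂^n.
From the initial conditions, A + B = -5 and r₁A + r₂B = 0.
Since r₁ - r₂ = √28: A = (0 - (-5)r₂)/√28 = - \frac{15 \sqrt{7}}{14} - \frac{5}{2}, and B = -5 - A = - \frac{5}{2} + \frac{15 \sqrt{7}}{14}.
So s(n) = \left(- \frac{15 \sqrt{7}}{14} - \frac{5}{2}\right)\left(-3 + \sqrt{7}\right)^n + \left(- \frac{5}{2} + \frac{15 \sqrt{7}}{14}\right)\left(-3 - \sqrt{7}\right)^n.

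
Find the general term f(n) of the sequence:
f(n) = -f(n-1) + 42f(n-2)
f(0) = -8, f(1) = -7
Characteristic equation: x² + x - 42 = 0, which factors as (x - (6))(x - (-7)) = 0.
Roots r₁ = 6, r₂ = -7 (distinct).
General solution: f(n) = A·(6)^n + B·(-7)^n.
From f(0) = -8: A + B = -8.
From f(1) = -7: 6A - 7B = -7.
Solving: A = - \frac{63}{13}, B = - \frac{41}{13}.
So f(n) = - \frac{41 \left(-7\right)^{n}}{13} - \frac{63 \cdot 6^{n}}{13}.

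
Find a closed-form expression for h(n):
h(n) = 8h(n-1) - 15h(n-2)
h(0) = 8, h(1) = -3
Characteristic equation: x² - 8x + 15 = 0, which factors as (x - (5))(x - (3)) = 0.
Roots r₁ = 5, r₂ = 3 (distinct).
General solution: h(n) = A·(5)^n + B·(3)^n.
From h(0) = 8: A + B = 8.
From h(1) = -3: 5A + 3B = -3.
Solving: A = - \frac{27}{2}, B = \frac{43}{2}.
So h(n) = \frac{43 \cdot 3^{n}}{2} - \frac{27 \cdot 5^{n}}{2}.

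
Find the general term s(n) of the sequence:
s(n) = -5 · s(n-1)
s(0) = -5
Pure geometric recurrence with ratio -5.
By induction s(n) = s(0) · (-5)^n = - 5 \left(-5\right)^{n}.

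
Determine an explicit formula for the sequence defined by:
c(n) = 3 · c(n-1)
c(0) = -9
Pure geometric recurrence with ratio 3.
By induction c(n) = c(0) · (3)^n = - 9 \cdot 3^{n}.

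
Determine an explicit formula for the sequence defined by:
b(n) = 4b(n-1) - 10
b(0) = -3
First-order linear non-homogeneous.
Homogeneous solution: b_h(n) = A·(4)^n.
Try constant particular solution b_p = K: K = 4K - 10 ⇒ K = \frac{10}{3}.
General: b(n) = A·(4)^n + \frac{10}{3}.
Apply b(0) = -3: A + \frac{10}{3} = -3 ⇒ A = - \frac{19}{3}.
So b(n) = \frac{10}{3} - \frac{19 \cdot 4^{n}}{3}.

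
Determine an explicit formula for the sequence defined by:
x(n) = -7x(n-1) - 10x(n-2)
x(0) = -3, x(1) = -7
Characteristic equation: x² + 7x + 10 = 0, which factors as (x - (-5))(x - (-2)) = 0.
Roots r₁ = -5, r₂ = -2 (distinct).
General solution: x(n) = A·(-5)^n + B·(-2)^n.
From x(0) = -3: A + B = -3.
From x(1) = -7: -5A - 2B = -7.
Solving: A = \frac{13}{3}, B = - \frac{22}{3}.
So x(n) = - \frac{22 \left(-2\right)^{n}}{3} + \frac{13 \left(-5\right)^{n}}{3}.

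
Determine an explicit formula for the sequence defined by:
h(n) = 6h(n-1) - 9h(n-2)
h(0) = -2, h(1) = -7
Characteristic equation: x² - 6x + 9 = 0, which is (x - (3))².
Repeated root r = 3.
General solution: h(n) = (A + Bn)·(3)^n.
From h(0) = -2: A = -2.
From h(1) = -7: (A + B)·(3) = -7 ⇒ B = - \frac{1}{3}.
So h(n) = \left(- \frac{n}{3} - 2\right) \cdot (3)^n.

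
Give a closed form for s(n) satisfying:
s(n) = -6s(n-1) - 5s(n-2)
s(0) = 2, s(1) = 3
Characteristic equation: x² + 6x + 5 = 0, which factors as (x - (-5))(x - (-1)) = 0.
Roots r₁ = -5, r₂ = -1 (distinct).
General solution: s(n) = A·(-5)^n + B·(-1)^n.
From s(0) = 2: A + B = 2.
From s(1) = 3: -5A - B = 3.
Solving: A = - \frac{5}{4}, B = \frac{13}{4}.
So s(n) = \frac{13 \left(-1\right)^{n}}{4} - \frac{5 \left(-5\right)^{n}}{4}.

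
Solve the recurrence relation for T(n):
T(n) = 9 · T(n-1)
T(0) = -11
Pure geometric recurrence with ratio 9.
By induction T(n) = T(0) · (9)^n = - 11 \cdot 9^{n}.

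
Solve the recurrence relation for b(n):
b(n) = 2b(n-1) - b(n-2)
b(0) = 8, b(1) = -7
Characteristic equation: x² - 2x + 1 = 0, which is (x - (1))².
Repeated root r = 1.
General solution: b(n) = (A + Bn)·(1)^n.
From b(0) = 8: A = 8.
From b(1) = -7: (A + B)·(1) = -7 ⇒ B = -15.
So b(n) = \left(8 - 15 n\right) \cdot (1)^n.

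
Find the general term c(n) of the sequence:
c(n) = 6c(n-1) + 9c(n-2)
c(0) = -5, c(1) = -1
Characteristic equation: x² - 6x - 9 = 0.
Discriminant Δ = (6)² + 4·(9) = 72.
Roots r₁,₂ = (6 ± √72)/2, so r₁ = 3 + 3 \sqrt{2}, r₂ = 3 - 3 \sqrt{2}.
General solution: c(n) = A·r₁^n + B·r₂^n.
From the initial conditions, A + B = -5 and r₁A + r₂B = -1.
Since r₁ - r₂ = √72: A = (-1 - (-5)r₂)/√72 = - \frac{5}{2} + \frac{7 \sqrt{2}}{6}, and B = -5 - A = - \frac{5}{2} - \frac{7 \sqrt{2}}{6}.
So c(n) = \left(- \frac{5}{2} + \frac{7 \sqrt{2}}{6}\right)\left(3 + 3 \sqrt{2}\right)^n + \left(- \frac{5}{2} - \frac{7 \sqrt{2}}{6}\right)\left(3 - 3 \sqrt{2}\right)^n.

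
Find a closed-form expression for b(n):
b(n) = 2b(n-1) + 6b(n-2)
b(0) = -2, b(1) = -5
Characteristic equation: x² - 2x - 6 = 0.
Discriminant Δ = (2)² + 4·(6) = 28.
Roots r₁,₂ = (2 ± √28)/2, so r₁ = 1 + \sqrt{7}, r₂ = 1 - \sqrt{7}.
General solution: b(n) = A·r₁^n + B·r₂^n.
From the initial conditions, A + B = -2 and r₁A + r₂B = -5.
Since r₁ - r₂ = √28: A = (-5 - (-2)r₂)/√28 = -1 - \frac{3 \sqrt{7}}{14}, and B = -2 - A = -1 + \frac{3 \sqrt{7}}{14}.
So b(n) = \left(-1 - \frac{3 \sqrt{7}}{14}\right)\left(1 + \sqrt{7}\right)^n + \left(-1 + \frac{3 \sqrt{7}}{14}\right)\left(1 - \sqrt{7}\right)^n.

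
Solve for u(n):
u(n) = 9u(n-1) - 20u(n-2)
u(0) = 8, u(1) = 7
Characteristic equation: x² - 9x + 20 = 0, which factors as (x - (4))(x - (5)) = 0.
Roots r₁ = 4, r₂ = 5 (distinct).
General solution: u(n) = A·(4)^n + B·(5)^n.
From u(0) = 8: A + B = 8.
From u(1) = 7: 4A + 5B = 7.
Solving: A = 33, B = -25.
So u(n) = 33 \cdot 4^{n} - 25 \cdot 5^{n}.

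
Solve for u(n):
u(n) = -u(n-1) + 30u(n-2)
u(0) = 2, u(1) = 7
Characteristic equation: x² + x - 30 = 0, which factors as (x - (5))(x - (-6)) = 0.
Roots r₁ = 5, r₂ = -6 (distinct).
General solution: u(n) = A·(5)^n + B·(-6)^n.
From u(0) = 2: A + B = 2.
From u(1) = 7: 5A - 6B = 7.
Solving: A = \frac{19}{11}, B = \frac{3}{11}.
So u(n) = \frac{3 \left(-6\right)^{n}}{11} + \frac{19 \cdot 5^{n}}{11}.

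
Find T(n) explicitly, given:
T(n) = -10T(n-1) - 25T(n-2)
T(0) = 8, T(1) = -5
Characteristic equation: x² + 10x + 25 = 0, which is (x - (-5))².
Repeated root r = -5.
General solution: T(n) = (A + Bn)·(-5)^n.
From T(0) = 8: A = 8.
From T(1) = -5: (A + B)·(-5) = -5 ⇒ B = -7.
So T(n) = \left(8 - 7 n\right) \cdot (-5)^n.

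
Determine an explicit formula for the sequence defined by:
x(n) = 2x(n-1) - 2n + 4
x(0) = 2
First-order linear with linear forcing.
Homogeneous solution: x_h(n) = A·(2)^n.
Try particular x_p(n) = pn + q. Substituting:
  pn + q = 2(p(n-1) + q) - 2n + 4.
Matching the n-coefficient: p = 2p - 2 ⇒ p = 2.
Matching constants: q = -2p + 2q + 4 ⇒ q = 0.
General: x(n) = A·(2)^n + 2 n + 0.
Apply x(0) = 2: A + 0 = 2 ⇒ A = 2.
So x(n) = 2 \cdot 2^{n} + 2 n.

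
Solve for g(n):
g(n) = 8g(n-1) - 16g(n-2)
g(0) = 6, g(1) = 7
Characteristic equation: x² - 8x + 16 = 0, which is (x - (4))².
Repeated root r = 4.
General solution: g(n) = (A + Bn)·(4)^n.
From g(0) = 6: A = 6.
From g(1) = 7: (A + B)·(4) = 7 ⇒ B = - \frac{17}{4}.
So g(n) = \left(6 - \frac{17 n}{4}\right) \cdot (4)^n.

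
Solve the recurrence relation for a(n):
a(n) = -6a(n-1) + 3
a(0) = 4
First-order linear non-homogeneous.
Homogeneous solution: a_h(n) = A·(-6)^n.
Try constant particular solution a_p = K: K = -6K + 3 ⇒ K = \frac{3}{7}.
General: a(n) = A·(-6)^n + \frac{3}{7}.
Apply a(0) = 4: A + \frac{3}{7} = 4 ⇒ A = \frac{25}{7}.
So a(n) = \frac{25 \left(-6\right)^{n}}{7} + \frac{3}{7}.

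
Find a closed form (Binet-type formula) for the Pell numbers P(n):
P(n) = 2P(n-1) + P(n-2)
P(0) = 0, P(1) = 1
This is the Pell sequence.
Characteristic equation: x² - 2x - 1 = 0; roots r₁ = 1 + \sqrt{2}, r₂ = 1 - \sqrt{2}.
General: P(n) = A·r₁^n + B·r₂^n. Solving with P(0)=0, P(1)=1 gives A = \frac{\sqrt{2}}{4}, B = - \frac{\sqrt{2}}{4}.
So P(n) = \frac{\sqrt{2} \left(- \left(1 - \sqrt{2}\right)^{n} + \left(1 + \sqrt{2}\right)^{n}\right)}{4}.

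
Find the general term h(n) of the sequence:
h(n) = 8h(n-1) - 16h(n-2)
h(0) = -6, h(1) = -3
Characteristic equation: x² - 8x + 16 = 0, which is (x - (4))².
Repeated root r = 4.
General solution: h(n) = (A + Bn)·(4)^n.
From h(0) = -6: A = -6.
From h(1) = -3: (A + B)·(4) = -3 ⇒ B = \frac{21}{4}.
So h(n) = \left(\frac{21 n}{4} - 6\right) \cdot (4)^n.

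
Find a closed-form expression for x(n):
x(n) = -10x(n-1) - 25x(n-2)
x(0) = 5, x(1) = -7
Characteristic equation: x² + 10x + 25 = 0, which is (x - (-5))².
Repeated root r = -5.
General solution: x(n) = (A + Bn)·(-5)^n.
From x(0) = 5: A = 5.
From x(1) = -7: (A + B)·(-5) = -7 ⇒ B = - \frac{18}{5}.
So x(n) = \left(5 - \frac{18 n}{5}\right) \cdot (-5)^n.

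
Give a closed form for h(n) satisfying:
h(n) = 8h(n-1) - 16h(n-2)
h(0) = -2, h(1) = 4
Characteristic equation: x² - 8x + 16 = 0, which is (x - (4))².
Repeated root r = 4.
General solution: h(n) = (A + Bn)·(4)^n.
From h(0) = -2: A = -2.
From h(1) = 4: (A + B)·(4) = 4 ⇒ B = 3.
So h(n) = \left(3 n - 2\right) \cdot (4)^n.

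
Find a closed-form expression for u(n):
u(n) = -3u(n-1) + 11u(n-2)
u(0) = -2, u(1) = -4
Characteristic equation: x² + 3x - 11 = 0.
Discriminant Δ = (-3)² + 4·(11) = 53.
Roots r₁,₂ = (-3 ± √53)/2, so r₁ = - \frac{3}{2} + \frac{\sqrt{53}}{2}, r₂ = - \frac{\sqrt{53}}{2} - \frac{3}{2}.
General solution: u(n) = A·r₁^n + B·r₂^n.
From the initial conditions, A + B = -2 and r₁A + r₂B = -4.
Since r₁ - r₂ = √53: A = (-4 - (-2)r₂)/√53 = -1 - \frac{7 \sqrt{53}}{53}, and B = -2 - A = -1 + \frac{7 \sqrt{53}}{53}.
So u(n) = \left(-1 - \frac{7 \sqrt{53}}{53}\right)\left(- \frac{3}{2} + \frac{\sqrt{53}}{2}\right)^n + \left(-1 + \frac{7 \sqrt{53}}{53}\right)\left(- \frac{\sqrt{53}}{2} - \frac{3}{2}\right)^n.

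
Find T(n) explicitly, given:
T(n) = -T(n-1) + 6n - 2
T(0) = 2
First-order linear with linear forcing.
Homogeneous solution: T_h(n) = A·(-1)^n.
Try particular T_p(n) = pn + q. Substituting:
  pn + q = -(p(n-1) + q) + 6n - 2.
Matching the n-coefficient: p = -p + 6 ⇒ p = 3.
Matching constants: q = p - q - 2 ⇒ q = \frac{1}{2}.
General: T(n) = A·(-1)^n + 3 n + \frac{1}{2}.
Apply T(0) = 2: A + \frac{1}{2} = 2 ⇒ A = \frac{3}{2}.
So T(n) = \frac{3 \left(-1\right)^{n}}{2} + 3 n + \frac{1}{2}.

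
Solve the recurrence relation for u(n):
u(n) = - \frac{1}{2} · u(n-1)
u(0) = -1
Pure geometric recurrence with ratio - \frac{1}{2}.
By induction u(n) = u(0) · (- \frac{1}{2})^n = - \left(- \frac{1}{2}\right)^{n}.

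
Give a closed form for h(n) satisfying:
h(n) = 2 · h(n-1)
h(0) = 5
Pure geometric recurrence with ratio 2.
By induction h(n) = h(0) · (2)^n = 5 \cdot 2^{n}.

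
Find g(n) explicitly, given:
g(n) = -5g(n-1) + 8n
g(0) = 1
First-order linear with linear forcing.
Homogeneous solution: g_h(n) = A·(-5)^n.
Try particular g_p(n) = pn + q. Substituting:
  pn + q = -5(p(n-1) + q) + 8n.
Matching the n-coefficient: p = -5p + 8 ⇒ p = \frac{4}{3}.
Matching constants: q = 5p - 5q ⇒ q = \frac{10}{9}.
General: g(n) = A·(-5)^n + \frac{4 n}{3} + \frac{10}{9}.
Apply g(0) = 1: A + \frac{10}{9} = 1 ⇒ A = - \frac{1}{9}.
So g(n) = - \frac{\left(-5\right)^{n}}{9} + \frac{4 n}{3} + \frac{10}{9}.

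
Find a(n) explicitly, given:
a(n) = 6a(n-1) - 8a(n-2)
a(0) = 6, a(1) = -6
Characteristic equation: x² - 6x + 8 = 0, which factors as (x - (4))(x - (2)) = 0.
Roots r₁ = 4, r₂ = 2 (distinct).
General solution: a(n) = A·(4)^n + B·(2)^n.
From a(0) = 6: A + B = 6.
From a(1) = -6: 4A + 2B = -6.
Solving: A = -9, B = 15.
So a(n) = 15 \cdot 2^{n} - 9 \cdot 4^{n}.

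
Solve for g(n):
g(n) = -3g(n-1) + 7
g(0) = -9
First-order linear non-homogeneous.
Homogeneous solution: g_h(n) = A·(-3)^n.
Try constant particular solution g_p = K: K = -3K + 7 ⇒ K = \frac{7}{4}.
General: g(n) = A·(-3)^n + \frac{7}{4}.
Apply g(0) = -9: A + \frac{7}{4} = -9 ⇒ A = - \frac{43}{4}.
So g(n) = \frac{7}{4} - \frac{43 \left(-3\right)^{n}}{4}.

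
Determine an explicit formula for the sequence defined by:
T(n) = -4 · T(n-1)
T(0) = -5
Pure geometric recurrence with ratio -4.
By induction T(n) = T(0) · (-4)^n = - 5 \left(-4\right)^{n}.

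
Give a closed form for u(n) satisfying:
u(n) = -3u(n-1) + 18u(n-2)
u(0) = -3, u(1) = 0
Characteristic equation: x² + 3x - 18 = 0, which factors as (x - (-6))(x - (3)) = 0.
Roots r₁ = -6, r₂ = 3 (distinct).
General solution: u(n) = A·(-6)^n + B·(3)^n.
From u(0) = -3: A + B = -3.
From u(1) = 0: -6A + 3B = 0.
Solving: A = -1, B = -2.
So u(n) = - \left(-6\right)^{n} - 2 \cdot 3^{n}.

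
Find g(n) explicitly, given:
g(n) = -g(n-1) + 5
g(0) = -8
First-order linear non-homogeneous.
Homogeneous solution: g_h(n) = A·(-1)^n.
Try constant particular solution g_p = K: K = -K + 5 ⇒ K = \frac{5}{2}.
General: g(n) = A·(-1)^n + \frac{5}{2}.
Apply g(0) = -8: A + \frac{5}{2} = -8 ⇒ A = - \frac{21}{2}.
So g(n) = \frac{5}{2} - \frac{21 \left(-1\right)^{n}}{2}.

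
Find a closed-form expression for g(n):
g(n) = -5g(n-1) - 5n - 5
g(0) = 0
First-order linear with linear forcing.
Homogeneous solution: g_h(n) = A·(-5)^n.
Try particular g_p(n) = pn + q. Substituting:
  pn + q = -5(p(n-1) + q) - 5n - 5.
Matching the n-coefficient: p = -5p - 5 ⇒ p = - \frac{5}{6}.
Matching constants: q = 5p - 5q - 5 ⇒ q = - \frac{55}{36}.
General: g(n) = A·(-5)^n - \frac{5 n}{6} - \frac{55}{36}.
Apply g(0) = 0: A - \frac{55}{36} = 0 ⇒ A = \frac{55}{36}.
So g(n) = \frac{55 \left(-5\right)^{n}}{36} - \frac{5 n}{6} - \frac{55}{36}.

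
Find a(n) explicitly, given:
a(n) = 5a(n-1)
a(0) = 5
This is a homogeneous first-order recurrence with ratio 5.
By induction a(n) = a(0) · (5)^n = 5 \cdot 5^{n}.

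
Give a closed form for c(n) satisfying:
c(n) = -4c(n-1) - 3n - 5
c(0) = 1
First-order linear with linear forcing.
Homogeneous solution: c_h(n) = A·(-4)^n.
Try particular c_p(n) = pn + q. Substituting:
  pn + q = -4(p(n-1) + q) - 3n - 5.
Matching the n-coefficient: p = -4p - 3 ⇒ p = - \frac{3}{5}.
Matching constants: q = 4p - 4q - 5 ⇒ q = - \frac{37}{25}.
General: c(n) = A·(-4)^n - \frac{3 n}{5} - \frac{37}{25}.
Apply c(0) = 1: A - \frac{37}{25} = 1 ⇒ A = \frac{62}{25}.
So c(n) = \frac{62 \left(-4\right)^{n}}{25} - \frac{3 n}{5} - \frac{37}{25}.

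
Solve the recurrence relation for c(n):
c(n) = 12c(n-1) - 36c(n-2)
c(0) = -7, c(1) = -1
Characteristic equation: x² - 12x + 36 = 0, which is (x - (6))².
Repeated root r = 6.
General solution: c(n) = (A + Bn)·(6)^n.
From c(0) = -7: A = -7.
From c(1) = -1: (A + B)·(6) = -1 ⇒ B = \frac{41}{6}.
So c(n) = \left(\frac{41 n}{6} - 7\right) \cdot (6)^n.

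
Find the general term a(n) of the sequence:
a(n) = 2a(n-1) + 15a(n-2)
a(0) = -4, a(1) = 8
Characteristic equation: x² - 2x - 15 = 0, which factors as (x - (5))(x - (-3)) = 0.
Roots r₁ = 5, r₂ = -3 (distinct).
General solution: a(n) = A·(5)^n + B·(-3)^n.
From a(0) = -4: A + B = -4.
From a(1) = 8: 5A - 3B = 8.
Solving: A = - \frac{1}{2}, B = - \frac{7}{2}.
So a(n) = - \frac{7 \left(-3\right)^{n}}{2} - \frac{5^{n}}{2}.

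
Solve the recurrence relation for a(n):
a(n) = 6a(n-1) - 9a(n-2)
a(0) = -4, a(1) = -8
Characteristic equation: x² - 6x + 9 = 0, which is (x - (3))².
Repeated root r = 3.
General solution: a(n) = (A + Bn)·(3)^n.
From a(0) = -4: A = -4.
From a(1) = -8: (A + B)·(3) = -8 ⇒ B = \frac{4}{3}.
So a(n) = \left(\frac{4 n}{3} - 4\right) \cdot (3)^n.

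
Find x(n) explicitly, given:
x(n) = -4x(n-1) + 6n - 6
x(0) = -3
First-order linear with linear forcing.
Homogeneous solution: x_h(n) = A·(-4)^n.
Try particular x_p(n) = pn + q. Substituting:
  pn + q = -4(p(n-1) + q) + 6n - 6.
Matching the n-coefficient: p = -4p + 6 ⇒ p = \frac{6}{5}.
Matching constants: q = 4p - 4q - 6 ⇒ q = - \frac{6}{25}.
General: x(n) = A·(-4)^n + \frac{6 n}{5} - \frac{6}{25}.
Apply x(0) = -3: A - \frac{6}{25} = -3 ⇒ A = - \frac{69}{25}.
So x(n) = - \frac{69 \left(-4\right)^{n}}{25} + \frac{6 n}{5} - \frac{6}{25}.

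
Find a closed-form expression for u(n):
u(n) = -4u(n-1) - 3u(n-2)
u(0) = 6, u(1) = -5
Characteristic equation: x² + 4x + 3 = 0, which factors as (x - (-1))(x - (-3)) = 0.
Roots r₁ = -1, r₂ = -3 (distinct).
General solution: u(n) = A·(-1)^n + B·(-3)^n.
From u(0) = 6: A + B = 6.
From u(1) = -5: -A - 3B = -5.
Solving: A = \frac{13}{2}, B = - \frac{1}{2}.
So u(n) = \frac{13 \left(-1\right)^{n}}{2} - \frac{\left(-3\right)^{n}}{2}.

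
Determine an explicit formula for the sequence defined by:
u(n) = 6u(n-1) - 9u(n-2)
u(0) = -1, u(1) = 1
Characteristic equation: x² - 6x + 9 = 0, which is (x - (3))².
Repeated root r = 3.
General solution: u(n) = (A + Bn)·(3)^n.
From u(0) = -1: A = -1.
From u(1) = 1: (A + B)·(3) = 1 ⇒ B = \frac{4}{3}.
So u(n) = \left(\frac{4 n}{3} - 1\right) \cdot (3)^n.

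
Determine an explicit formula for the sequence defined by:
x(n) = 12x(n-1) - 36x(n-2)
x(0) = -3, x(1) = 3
Characteristic equation: x² - 12x + 36 = 0, which is (x - (6))².
Repeated root r = 6.
General solution: x(n) = (A + Bn)·(6)^n.
From x(0) = -3: A = -3.
From x(1) = 3: (A + B)·(6) = 3 ⇒ B = \frac{7}{2}.
So x(n) = \left(\frac{7 n}{2} - 3\right) \cdot (6)^n.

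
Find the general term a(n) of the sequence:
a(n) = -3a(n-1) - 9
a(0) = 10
First-order linear non-homogeneous.
Homogeneous solution: a_h(n) = A·(-3)^n.
Try constant particular solution a_p = K: K = -3K - 9 ⇒ K = - \frac{9}{4}.
General: a(n) = A·(-3)^n - \frac{9}{4}.
Apply a(0) = 10: A - \frac{9}{4} = 10 ⇒ A = \frac{49}{4}.
So a(n) = \frac{49 \left(-3\right)^{n}}{4} - \frac{9}{4}.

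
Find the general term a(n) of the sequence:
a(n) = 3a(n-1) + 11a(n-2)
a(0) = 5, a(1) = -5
Characteristic equation: x² - 3x - 11 = 0.
Discriminant Δ = (3)² + 4·(11) = 53.
Roots r₁,₂ = (3 ± √53)/2, so r₁ = \frac{3}{2} + \frac{\sqrt{53}}{2}, r₂ = \frac{3}{2} - \frac{\sqrt{53}}{2}.
General solution: a(n) = A·r₁^n + B·r₂^n.
From the initial conditions, A + B = 5 and r₁A + r₂B = -5.
Since r₁ - r₂ = √53: A = (-5 - (5)r₂)/√53 = \frac{5}{2} - \frac{25 \sqrt{53}}{106}, and B = 5 - A = \frac{25 \sqrt{53}}{106} + \frac{5}{2}.
So a(n) = \left(\frac{5}{2} - \frac{25 \sqrt{53}}{106}\right)\left(\frac{3}{2} + \frac{\sqrt{53}}{2}\right)^n + \left(\frac{25 \sqrt{53}}{106} + \frac{5}{2}\right)\left(\frac{3}{2} - \frac{\sqrt{53}}{2}\right)^n.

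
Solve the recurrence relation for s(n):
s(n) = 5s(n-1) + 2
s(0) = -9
First-order linear non-homogeneous.
Homogeneous solution: s_h(n) = A·(5)^n.
Try constant particular solution s_p = K: K = 5K + 2 ⇒ K = - \frac{1}{2}.
General: s(n) = A·(5)^n - \frac{1}{2}.
Apply s(0) = -9: A - \frac{1}{2} = -9 ⇒ A = - \frac{17}{2}.
So s(n) = - \frac{17 \cdot 5^{n}}{2} - \frac{1}{2}.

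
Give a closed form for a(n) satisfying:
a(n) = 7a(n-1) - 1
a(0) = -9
First-order linear non-homogeneous.
Homogeneous solution: a_h(n) = A·(7)^n.
Try constant particular solution a_p = K: K = 7K - 1 ⇒ K = \frac{1}{6}.
General: a(n) = A·(7)^n + \frac{1}{6}.
Apply a(0) = -9: A + \frac{1}{6} = -9 ⇒ A = - \frac{55}{6}.
So a(n) = \frac{1}{6} - \frac{55 \cdot 7^{n}}{6}.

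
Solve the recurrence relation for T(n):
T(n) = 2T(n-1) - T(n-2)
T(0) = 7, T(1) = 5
Characteristic equation: x² - 2x + 1 = 0, which is (x - (1))².
Repeated root r = 1.
General solution: T(n) = (A + Bn)·(1)^n.
From T(0) = 7: A = 7.
From T(1) = 5: (A + B)·(1) = 5 ⇒ B = -2.
So T(n) = \left(7 - 2 n\right) \cdot (1)^n.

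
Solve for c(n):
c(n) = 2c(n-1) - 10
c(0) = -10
First-order linear non-homogeneous.
Homogeneous solution: c_h(n) = A·(2)^n.
Try constant particular solution c_p = K: K = 2K - 10 ⇒ K = 10.
General: c(n) = A·(2)^n + 10.
Apply c(0) = -10: A + 10 = -10 ⇒ A = -20.
So c(n) = 10 - 20 \cdot 2^{n}.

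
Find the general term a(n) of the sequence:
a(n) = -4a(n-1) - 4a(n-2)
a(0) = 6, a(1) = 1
Characteristic equation: x² + 4x + 4 = 0, which is (x - (-2))².
Repeated root r = -2.
General solution: a(n) = (A + Bn)·(-2)^n.
From a(0) = 6: A = 6.
From a(1) = 1: (A + B)·(-2) = 1 ⇒ B = - \frac{13}{2}.
So a(n) = \left(6 - \frac{13 n}{2}\right) \cdot (-2)^n.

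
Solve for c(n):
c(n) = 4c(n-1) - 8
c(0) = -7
First-order linear non-homogeneous.
Homogeneous solution: c_h(n) = A·(4)^n.
Try constant particular solution c_p = K: K = 4K - 8 ⇒ K = \frac{8}{3}.
General: c(n) = A·(4)^n + \frac{8}{3}.
Apply c(0) = -7: A + \frac{8}{3} = -7 ⇒ A = - \frac{29}{3}.
So c(n) = \frac{8}{3} - \frac{29 \cdot 4^{n}}{3}.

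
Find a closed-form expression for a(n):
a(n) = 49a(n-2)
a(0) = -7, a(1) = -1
Characteristic equation: x² - 49 = 0, which factors as (x - (7))(x - (-7)) = 0.
Roots r₁ = 7, r₂ = -7 (distinct).
General solution: a(n) = A·(7)^n + B·(-7)^n.
From a(0) = -7: A + B = -7.
From a(1) = -1: 7A - 7B = -1.
Solving: A = - \frac{25}{7}, B = - \frac{24}{7}.
So a(n) = - \frac{24 \left(-7\right)^{n}}{7} - \frac{25 \cdot 7^{n}}{7}.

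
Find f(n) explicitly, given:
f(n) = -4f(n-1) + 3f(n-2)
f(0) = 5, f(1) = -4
Characteristic equation: x² + 4x - 3 = 0.
Discriminant Δ = (-4)² + 4·(3) = 28.
Roots r₁,₂ = (-4 ± √28)/2, so r₁ = -2 + \sqrt{7}, r₂ = - \sqrt{7} - 2.
General solution: f(n) = A·r₁^n + B·r₂^n.
From the initial conditions, A + B = 5 and r₁A + r₂B = -4.
Since r₁ - r₂ = √28: A = (-4 - (5)r₂)/√28 = \frac{3 \sqrt{7}}{7} + \frac{5}{2}, and B = 5 - A = \frac{5}{2} - \frac{3 \sqrt{7}}{7}.
So f(n) = \left(\frac{3 \sqrt{7}}{7} + \frac{5}{2}\right)\left(-2 + \sqrt{7}\right)^n + \left(\frac{5}{2} - \frac{3 \sqrt{7}}{7}\right)\left(- \sqrt{7} - 2\right)^n.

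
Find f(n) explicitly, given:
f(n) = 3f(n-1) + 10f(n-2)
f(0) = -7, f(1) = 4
Characteristic equation: x² - 3x - 10 = 0, which factors as (x - (-2))(x - (5)) = 0.
Roots r₁ = -2, r₂ = 5 (distinct).
General solution: f(n) = A·(-2)^n + B·(5)^n.
From f(0) = -7: A + B = -7.
From f(1) = 4: -2A + 5B = 4.
Solving: A = - \frac{39}{7}, B = - \frac{10}{7}.
So f(n) = - \frac{39 \left(-2\right)^{n}}{7} - \frac{10 \cdot 5^{n}}{7}.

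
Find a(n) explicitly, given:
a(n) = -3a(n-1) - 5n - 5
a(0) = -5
First-order linear with linear forcing.
Homogeneous solution: a_h(n) = A·(-3)^n.
Try particular a_p(n) = pn + q. Substituting:
  pn + q = -3(p(n-1) + q) - 5n - 5.
Matching the n-coefficient: p = -3p - 5 ⇒ p = - \frac{5}{4}.
Matching constants: q = 3p - 3q - 5 ⇒ q = - \frac{35}{16}.
General: a(n) = A·(-3)^n - \frac{5 n}{4} - \frac{35}{16}.
Apply a(0) = -5: A - \frac{35}{16} = -5 ⇒ A = - \frac{45}{16}.
So a(n) = - \frac{45 \left(-3\right)^{n}}{16} - \frac{5 n}{4} - \frac{35}{16}.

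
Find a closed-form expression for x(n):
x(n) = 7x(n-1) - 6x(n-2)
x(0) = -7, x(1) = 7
Characteristic equation: x² - 7x + 6 = 0, which factors as (x - (1))(x - (6)) = 0.
Roots r₁ = 1, r₂ = 6 (distinct).
General solution: x(n) = A·(1)^n + B·(6)^n.
From x(0) = -7: A + B = -7.
From x(1) = 7: A + 6B = 7.
Solving: A = - \frac{49}{5}, B = \frac{14}{5}.
So x(n) = \frac{14 \cdot 6^{n}}{5} - \frac{49}{5}.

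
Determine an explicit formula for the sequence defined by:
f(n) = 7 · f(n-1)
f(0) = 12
Pure geometric recurrence with ratio 7.
By induction f(n) = f(0) · (7)^n = 12 \cdot 7^{n}.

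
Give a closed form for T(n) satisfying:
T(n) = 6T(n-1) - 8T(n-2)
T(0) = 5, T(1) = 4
Characteristic equation: x² - 6x + 8 = 0, which factors as (x - (4))(x - (2)) = 0.
Roots r₁ = 4, r₂ = 2 (distinct).
General solution: T(n) = A·(4)^n + B·(2)^n.
From T(0) = 5: A + B = 5.
From T(1) = 4: 4A + 2B = 4.
Solving: A = -3, B = 8.
So T(n) = 8 \cdot 2^{n} - 3 \cdot 4^{n}.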